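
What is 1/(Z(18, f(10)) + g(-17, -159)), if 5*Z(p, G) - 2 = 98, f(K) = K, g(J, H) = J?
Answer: ⅓ ≈ 0.33333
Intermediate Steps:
Z(p, G) = 20 (Z(p, G) = ⅖ + (⅕)*98 = ⅖ + 98/5 = 20)
1/(Z(18, f(10)) + g(-17, -159)) = 1/(20 - 17) = 1/3 = ⅓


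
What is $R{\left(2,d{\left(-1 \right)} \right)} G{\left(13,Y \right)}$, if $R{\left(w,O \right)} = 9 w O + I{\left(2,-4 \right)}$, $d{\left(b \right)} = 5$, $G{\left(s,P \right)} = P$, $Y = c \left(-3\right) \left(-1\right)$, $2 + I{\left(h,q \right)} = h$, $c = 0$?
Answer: $0$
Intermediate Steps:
$I{\left(h,q \right)} = -2 + h$
$Y = 0$ ($Y = 0 \left(-3\right) \left(-1\right) = 0 \left(-1\right) = 0$)
$R{\left(w,O \right)} = 9 O w$ ($R{\left(w,O \right)} = 9 w O + \left(-2 + 2\right) = 9 O w + 0 = 9 O w$)
$R{\left(2,d{\left(-1 \right)} \right)} G{\left(13,Y \right)} = 9 \cdot 5 \cdot 2 \cdot 0 = 90 \cdot 0 = 0$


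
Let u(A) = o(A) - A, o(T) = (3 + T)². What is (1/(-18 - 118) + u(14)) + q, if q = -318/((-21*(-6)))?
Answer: 778171/2856 ≈ 272.47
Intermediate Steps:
q = -53/21 (q = -318/126 = -318*1/126 = -53/21 ≈ -2.5238)
u(A) = (3 + A)² - A
(1/(-18 - 118) + u(14)) + q = (1/(-18 - 118) + ((3 + 14)² - 1*14)) - 53/21 = (1/(-136) + (17² - 14)) - 53/21 = (-1/136 + (289 - 14)) - 53/21 = (-1/136 + 275) - 53/21 = 37399/136 - 53/21 = 778171/2856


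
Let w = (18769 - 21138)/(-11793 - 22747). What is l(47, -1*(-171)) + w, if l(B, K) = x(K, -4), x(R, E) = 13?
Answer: 451389/34540 ≈ 13.069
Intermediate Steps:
l(B, K) = 13
w = 2369/34540 (w = -2369/(-34540) = -2369*(-1/34540) = 2369/34540 ≈ 0.068587)
l(47, -1*(-171)) + w = 13 + 2369/34540 = 451389/34540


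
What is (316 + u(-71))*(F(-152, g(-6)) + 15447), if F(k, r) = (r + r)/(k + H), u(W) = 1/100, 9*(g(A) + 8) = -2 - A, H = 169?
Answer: 878602603/180 ≈ 4.8811e+6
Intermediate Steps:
g(A) = -74/9 - A/9 (g(A) = -8 + (-2 - A)/9 = -8 + (-2/9 - A/9) = -74/9 - A/9)
u(W) = 1/100
F(k, r) = 2*r/(169 + k) (F(k, r) = (r + r)/(k + 169) = (2*r)/(169 + k) = 2*r/(169 + k))
(316 + u(-71))*(F(-152, g(-6)) + 15447) = (316 + 1/100)*(2*(-74/9 - 1/9*(-6))/(169 - 152) + 15447) = 31601*(2*(-74/9 + 2/3)/17 + 15447)/100 = 31601*(2*(-68/9)*(1/17) + 15447)/100 = 31601*(-8/9 + 15447)/100 = (31601/100)*(139015/9) = 878602603/180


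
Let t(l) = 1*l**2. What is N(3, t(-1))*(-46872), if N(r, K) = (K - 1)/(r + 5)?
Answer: 0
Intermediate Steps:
t(l) = l**2
N(r, K) = (-1 + K)/(5 + r)
N(3, t(-1))*(-46872) = ((-1 + (-1)**2)/(5 + 3))*(-46872) = ((-1 + 1)/8)*(-46872) = ((1/8)*0)*(-46872) = 0*(-46872) = 0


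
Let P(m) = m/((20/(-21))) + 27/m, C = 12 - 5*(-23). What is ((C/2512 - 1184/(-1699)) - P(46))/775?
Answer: 23784749271/380375518000 ≈ 0.062530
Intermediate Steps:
C = 127 (C = 12 + 115 = 127)
P(m) = 27/m - 21*m/20 (P(m) = m/((20*(-1/21))) + 27/m = m/(-20/21) + 27/m = m*(-21/20) + 27/m = -21*m/20 + 27/m = 27/m - 21*m/20)
((C/2512 - 1184/(-1699)) - P(46))/775 = ((127/2512 - 1184/(-1699)) - (27/46 - 21/20*46))/775 = ((127*(1/2512) - 1184*(-1/1699)) - (27*(1/46) - 483/10))*(1/775) = ((127/2512 + 1184/1699) - (27/46 - 483/10))*(1/775) = (3189981/4267888 - 1*(-5487/115))*(1/775) = (3189981/4267888 + 5487/115)*(1/775) = (23784749271/490807120)*(1/775) = 23784749271/380375518000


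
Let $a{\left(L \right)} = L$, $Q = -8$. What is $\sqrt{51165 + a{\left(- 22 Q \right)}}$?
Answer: $\sqrt{51341} \approx 226.59$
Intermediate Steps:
$\sqrt{51165 + a{\left(- 22 Q \right)}} = \sqrt{51165 - -176} = \sqrt{51165 + 176} = \sqrt{51341}$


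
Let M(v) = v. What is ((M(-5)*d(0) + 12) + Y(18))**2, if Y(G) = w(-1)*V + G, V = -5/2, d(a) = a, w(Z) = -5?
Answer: 7225/4 ≈ 1806.3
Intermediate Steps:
V = -5/2 (V = -5*1/2 = -5/2 ≈ -2.5000)
Y(G) = 25/2 + G (Y(G) = -5*(-5/2) + G = 25/2 + G)
((M(-5)*d(0) + 12) + Y(18))**2 = ((-5*0 + 12) + (25/2 + 18))**2 = ((0 + 12) + 61/2)**2 = (12 + 61/2)**2 = (85/2)**2 = 7225/4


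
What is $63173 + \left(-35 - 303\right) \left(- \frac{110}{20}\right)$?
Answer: $65032$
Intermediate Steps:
$63173 + \left(-35 - 303\right) \left(- \frac{110}{20}\right) = 63173 - 338 \left(\left(-110\right) \frac{1}{20}\right) = 63173 - -1859 = 63173 + 1859 = 65032$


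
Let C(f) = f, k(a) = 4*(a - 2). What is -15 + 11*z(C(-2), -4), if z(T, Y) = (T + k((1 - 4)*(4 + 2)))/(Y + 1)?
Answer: 857/3 ≈ 285.67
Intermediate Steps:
k(a) = -8 + 4*a (k(a) = 4*(-2 + a) = -8 + 4*a)
z(T, Y) = (-80 + T)/(1 + Y) (z(T, Y) = (T + (-8 + 4*((1 - 4)*(4 + 2))))/(Y + 1) = (T + (-8 + 4*(-3*6)))/(1 + Y) = (T + (-8 + 4*(-18)))/(1 + Y) = (T + (-8 - 72))/(1 + Y) = (T - 80)/(1 + Y) = (-80 + T)/(1 + Y))
-15 + 11*z(C(-2), -4) = -15 + 11*((-80 - 2)/(1 - 4)) = -15 + 11*(-82/(-3)) = -15 + 11*(-⅓*(-82)) = -15 + 11*(82/3) = -15 + 902/3 = 857/3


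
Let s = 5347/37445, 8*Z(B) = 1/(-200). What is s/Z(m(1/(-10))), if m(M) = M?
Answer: -1711040/7489 ≈ -228.47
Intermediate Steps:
Z(B) = -1/1600 (Z(B) = (⅛)/(-200) = (⅛)*(-1/200) = -1/1600)
s = 5347/37445 (s = 5347*(1/37445) = 5347/37445 ≈ 0.14280)
s/Z(m(1/(-10))) = 5347/(37445*(-1/1600)) = (5347/37445)*(-1600) = -1711040/7489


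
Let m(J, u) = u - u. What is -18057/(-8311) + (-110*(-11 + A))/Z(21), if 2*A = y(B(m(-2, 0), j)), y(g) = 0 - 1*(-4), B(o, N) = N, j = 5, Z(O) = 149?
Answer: 10918383/1238339 ≈ 8.8170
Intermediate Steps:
m(J, u) = 0
y(g) = 4 (y(g) = 0 + 4 = 4)
A = 2 (A = (½)*4 = 2)
-18057/(-8311) + (-110*(-11 + A))/Z(21) = -18057/(-8311) - 110*(-11 + 2)/149 = -18057*(-1/8311) - 110*(-9)*(1/149) = 18057/8311 + 990*(1/149) = 18057/8311 + 990/149 = 10918383/1238339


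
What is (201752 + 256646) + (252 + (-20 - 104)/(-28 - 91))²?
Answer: 7398106622/14161 ≈ 5.2243e+5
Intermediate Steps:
(201752 + 256646) + (252 + (-20 - 104)/(-28 - 91))² = 458398 + (252 - 124/(-119))² = 458398 + (252 - 124*(-1/119))² = 458398 + (252 + 124/119)² = 458398 + (30112/119)² = 458398 + 906732544/14161 = 7398106622/14161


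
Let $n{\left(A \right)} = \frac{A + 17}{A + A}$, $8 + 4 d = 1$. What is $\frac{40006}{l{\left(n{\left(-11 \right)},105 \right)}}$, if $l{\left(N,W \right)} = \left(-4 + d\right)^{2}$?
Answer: $\frac{640096}{529} \approx 1210.0$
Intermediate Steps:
$d = - \frac{7}{4}$ ($d = -2 + \frac{1}{4} \cdot 1 = -2 + \frac{1}{4} = - \frac{7}{4} \approx -1.75$)
$n{\left(A \right)} = \frac{17 + A}{2 A}$
$l{\left(N,W \right)} = \frac{529}{16}$ ($l{\left(N,W \right)} = \left(-4 - \frac{7}{4}\right)^{2} = \left(- \frac{23}{4}\right)^{2} = \frac{529}{16}$)
$\frac{40006}{l{\left(n{\left(-11 \right)},105 \right)}} = \frac{40006}{\frac{529}{16}} = 40006 \cdot \frac{16}{529} = \frac{640096}{529}$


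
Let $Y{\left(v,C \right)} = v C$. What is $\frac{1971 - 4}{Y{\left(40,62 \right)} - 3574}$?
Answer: $- \frac{1967}{1094} \approx -1.798$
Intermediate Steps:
$Y{\left(v,C \right)} = C v$
$\frac{1971 - 4}{Y{\left(40,62 \right)} - 3574} = \frac{1971 - 4}{62 \cdot 40 - 3574} = \frac{1967}{2480 - 3574} = \frac{1967}{-1094} = 1967 \left(- \frac{1}{1094}\right) = - \frac{1967}{1094}$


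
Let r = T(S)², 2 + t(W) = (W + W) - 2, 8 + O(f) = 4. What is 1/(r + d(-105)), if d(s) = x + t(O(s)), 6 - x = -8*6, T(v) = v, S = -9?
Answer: 1/123 ≈ 0.0081301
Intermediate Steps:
O(f) = -4 (O(f) = -8 + 4 = -4)
t(W) = -4 + 2*W (t(W) = -2 + ((W + W) - 2) = -2 + (2*W - 2) = -2 + (-2 + 2*W) = -4 + 2*W)
x = 54 (x = 6 - (-8)*6 = 6 - 1*(-48) = 6 + 48 = 54)
r = 81 (r = (-9)² = 81)
d(s) = 42 (d(s) = 54 + (-4 + 2*(-4)) = 54 + (-4 - 8) = 54 - 12 = 42)
1/(r + d(-105)) = 1/(81 + 42) = 1/123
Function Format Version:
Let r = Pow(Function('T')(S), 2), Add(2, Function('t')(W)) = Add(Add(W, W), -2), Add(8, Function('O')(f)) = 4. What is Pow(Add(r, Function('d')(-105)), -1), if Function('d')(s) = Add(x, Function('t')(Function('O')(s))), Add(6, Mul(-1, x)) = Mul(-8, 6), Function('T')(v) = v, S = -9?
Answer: Rational(1, 123) ≈ 0.0081301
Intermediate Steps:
Function('O')(f) = -4 (Function('O')(f) = Add(-8, 4) = -4)
Function('t')(W) = Add(-4, Mul(2, W)) (Function('t')(W) = Add(-2, Add(Add(W, W), -2)) = Add(-2, Add(Mul(2, W), -2)) = Add(-2, Add(-2, Mul(2, W))) = Add(-4, Mul(2, W)))
x = 54 (x = Add(6, Mul(-1, Mul(-8, 6))) = Add(6, Mul(-1, -48)) = Add(6, 48) = 54)
r = 81 (r = Pow(-9, 2) = 81)
Function('d')(s) = 42 (Function('d')(s) = Add(54, Add(-4, Mul(2, -4))) = Add(54, Add(-4, -8)) = Add(54, -12) = 42)
Pow(Add(r, Function('d')(-105)), -1) = Pow(Add(81, 42), -1) = Pow(123, -1) = Rational(1, 123)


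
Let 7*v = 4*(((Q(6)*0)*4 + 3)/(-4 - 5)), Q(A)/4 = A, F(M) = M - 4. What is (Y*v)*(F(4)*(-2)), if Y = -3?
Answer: 0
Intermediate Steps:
F(M) = -4 + M
Q(A) = 4*A
v = -4/21 (v = (4*((((4*6)*0)*4 + 3)/(-4 - 5)))/7 = (4*(((24*0)*4 + 3)/(-9)))/7 = (4*((0*4 + 3)*(-⅑)))/7 = (4*((0 + 3)*(-⅑)))/7 = (4*(3*(-⅑)))/7 = (4*(-⅓))/7 = (⅐)*(-4/3) = -4/21 ≈ -0.19048)
(Y*v)*(F(4)*(-2)) = (-3*(-4/21))*((-4 + 4)*(-2)) = 4*(0*(-2))/7 = (4/7)*0 = 0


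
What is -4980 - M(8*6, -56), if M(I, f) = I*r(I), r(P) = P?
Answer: -7284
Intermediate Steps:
M(I, f) = I² (M(I, f) = I*I = I²)
-4980 - M(8*6, -56) = -4980 - (8*6)² = -4980 - 1*48² = -4980 - 1*2304 = -4980 - 2304 = -7284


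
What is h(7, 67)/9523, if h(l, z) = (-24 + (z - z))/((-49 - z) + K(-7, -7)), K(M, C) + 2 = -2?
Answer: 1/47615 ≈ 2.1002e-5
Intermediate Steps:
K(M, C) = -4 (K(M, C) = -2 - 2 = -4)
h(l, z) = -24/(-53 - z) (h(l, z) = (-24 + (z - z))/((-49 - z) - 4) = (-24 + 0)/(-53 - z) = -24/(-53 - z))
h(7, 67)/9523 = (24/(53 + 67))/9523 = (24/120)*(1/9523) = (24*(1/120))*(1/9523) = (⅕)*(1/9523) = 1/47615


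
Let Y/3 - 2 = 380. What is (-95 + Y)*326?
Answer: 342626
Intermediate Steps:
Y = 1146 (Y = 6 + 3*380 = 6 + 1140 = 1146)
(-95 + Y)*326 = (-95 + 1146)*326 = 1051*326 = 342626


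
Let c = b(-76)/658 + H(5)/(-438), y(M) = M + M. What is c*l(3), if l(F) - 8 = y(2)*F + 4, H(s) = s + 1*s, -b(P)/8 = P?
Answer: 519448/24017 ≈ 21.628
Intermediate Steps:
b(P) = -8*P
H(s) = 2*s (H(s) = s + s = 2*s)
y(M) = 2*M
l(F) = 12 + 4*F (l(F) = 8 + ((2*2)*F + 4) = 8 + (4*F + 4) = 8 + (4 + 4*F) = 12 + 4*F)
c = 64931/72051 (c = -8*(-76)/658 + (2*5)/(-438) = 608*(1/658) + 10*(-1/438) = 304/329 - 5/219 = 64931/72051 ≈ 0.90118)
c*l(3) = 64931*(12 + 4*3)/72051 = 64931*(12 + 12)/72051 = (64931/72051)*24 = 519448/24017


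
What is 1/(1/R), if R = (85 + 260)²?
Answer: 119025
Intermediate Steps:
R = 119025 (R = 345² = 119025)
1/(1/R) = 1/(1/119025) = 119025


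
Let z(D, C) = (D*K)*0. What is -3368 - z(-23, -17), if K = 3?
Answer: -3368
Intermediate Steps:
z(D, C) = 0 (z(D, C) = (D*3)*0 = (3*D)*0 = 0)
-3368 - z(-23, -17) = -3368 - 1*0 = -3368 + 0 = -3368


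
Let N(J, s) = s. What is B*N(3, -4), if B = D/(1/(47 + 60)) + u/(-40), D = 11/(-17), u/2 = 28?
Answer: 24016/85 ≈ 282.54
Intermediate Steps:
u = 56 (u = 2*28 = 56)
D = -11/17 (D = 11*(-1/17) = -11/17 ≈ -0.64706)
B = -6004/85 (B = -11/(17*(1/(47 + 60))) + 56/(-40) = -11/(17*(1/107)) + 56*(-1/40) = -11/(17*1/107) - 7/5 = -11/17*107 - 7/5 = -1177/17 - 7/5 = -6004/85 ≈ -70.635)
B*N(3, -4) = -6004/85*(-4) = 24016/85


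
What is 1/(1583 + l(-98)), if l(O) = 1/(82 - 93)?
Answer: 11/17412 ≈ 0.00063175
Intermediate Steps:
l(O) = -1/11 (l(O) = 1/(-11) = -1/11)
1/(1583 + l(-98)) = 1/(1583 - 1/11) = 1/(17412/11) = 11/17412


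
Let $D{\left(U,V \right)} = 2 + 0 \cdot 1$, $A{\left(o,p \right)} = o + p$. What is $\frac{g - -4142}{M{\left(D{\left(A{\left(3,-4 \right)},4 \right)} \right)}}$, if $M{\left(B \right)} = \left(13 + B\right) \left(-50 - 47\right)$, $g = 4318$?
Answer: $- \frac{564}{97} \approx -5.8144$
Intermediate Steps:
$D{\left(U,V \right)} = 2$ ($D{\left(U,V \right)} = 2 + 0 = 2$)
$M{\left(B \right)} = -1261 - 97 B$ ($M{\left(B \right)} = \left(13 + B\right) \left(-97\right) = -1261 - 97 B$)
$\frac{g - -4142}{M{\left(D{\left(A{\left(3,-4 \right)},4 \right)} \right)}} = \frac{4318 - -4142}{-1261 - 194} = \frac{4318 + 4142}{-1261 - 194} = \frac{8460}{-1455} = 8460 \left(- \frac{1}{1455}\right) = - \frac{564}{97}$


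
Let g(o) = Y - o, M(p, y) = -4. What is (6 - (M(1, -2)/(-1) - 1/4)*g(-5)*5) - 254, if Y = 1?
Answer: -721/2 ≈ -360.50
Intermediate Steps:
g(o) = 1 - o
(6 - (M(1, -2)/(-1) - 1/4)*g(-5)*5) - 254 = (6 - (-4/(-1) - 1/4)*(1 - 1*(-5))*5) - 254 = (6 - (-4*(-1) - 1*¼)*(1 + 5)*5) - 254 = (6 - (4 - ¼)*6*5) - 254 = (6 - (15/4)*6*5) - 254 = (6 - 45*5/2) - 254 = (6 - 1*225/2) - 254 = (6 - 225/2) - 254 = -213/2 - 254 = -721/2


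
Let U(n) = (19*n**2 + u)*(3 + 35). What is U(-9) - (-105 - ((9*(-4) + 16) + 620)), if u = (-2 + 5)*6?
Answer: 59871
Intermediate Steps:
u = 18 (u = 3*6 = 18)
U(n) = 684 + 722*n**2 (U(n) = (19*n**2 + 18)*(3 + 35) = (18 + 19*n**2)*38 = 684 + 722*n**2)
U(-9) - (-105 - ((9*(-4) + 16) + 620)) = (684 + 722*(-9)**2) - (-105 - ((9*(-4) + 16) + 620)) = (684 + 722*81) - (-105 - ((-36 + 16) + 620)) = (684 + 58482) - (-105 - (-20 + 620)) = 59166 - (-105 - 1*600) = 59166 - (-105 - 600) = 59166 - 1*(-705) = 59166 + 705 = 59871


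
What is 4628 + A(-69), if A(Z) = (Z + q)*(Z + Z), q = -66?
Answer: 23258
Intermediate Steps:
A(Z) = 2*Z*(-66 + Z) (A(Z) = (Z - 66)*(Z + Z) = (-66 + Z)*(2*Z) = 2*Z*(-66 + Z))
4628 + A(-69) = 4628 + 2*(-69)*(-66 - 69) = 4628 + 2*(-69)*(-135) = 4628 + 18630 = 23258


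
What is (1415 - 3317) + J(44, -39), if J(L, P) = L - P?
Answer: -1819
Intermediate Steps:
(1415 - 3317) + J(44, -39) = (1415 - 3317) + (44 - 1*(-39)) = -1902 + (44 + 39) = -1902 + 83 = -1819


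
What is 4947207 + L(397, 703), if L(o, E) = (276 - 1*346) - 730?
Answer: 4946407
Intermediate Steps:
L(o, E) = -800 (L(o, E) = (276 - 346) - 730 = -70 - 730 = -800)
4947207 + L(397, 703) = 4947207 - 800 = 4946407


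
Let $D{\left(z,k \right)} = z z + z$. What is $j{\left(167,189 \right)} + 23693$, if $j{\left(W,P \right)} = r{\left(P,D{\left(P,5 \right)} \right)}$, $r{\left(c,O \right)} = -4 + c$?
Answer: $23878$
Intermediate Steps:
$D{\left(z,k \right)} = z + z^{2}$ ($D{\left(z,k \right)} = z^{2} + z = z + z^{2}$)
$j{\left(W,P \right)} = -4 + P$
$j{\left(167,189 \right)} + 23693 = \left(-4 + 189\right) + 23693 = 185 + 23693 = 23878$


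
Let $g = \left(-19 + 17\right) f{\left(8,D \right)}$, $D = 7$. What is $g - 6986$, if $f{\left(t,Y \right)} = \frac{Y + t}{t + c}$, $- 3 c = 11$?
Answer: $- \frac{90908}{13} \approx -6992.9$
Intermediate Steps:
$c = - \frac{11}{3}$ ($c = \left(- \frac{1}{3}\right) 11 = - \frac{11}{3} \approx -3.6667$)
$f{\left(t,Y \right)} = \frac{Y + t}{- \frac{11}{3} + t}$ ($f{\left(t,Y \right)} = \frac{Y + t}{t - \frac{11}{3}} = \frac{Y + t}{- \frac{11}{3} + t}$)
$g = - \frac{90}{13}$ ($g = \left(-19 + 17\right) \frac{3 \left(7 + 8\right)}{-11 + 3 \cdot 8} = - 2 \cdot 3 \frac{1}{-11 + 24} \cdot 15 = - 2 \cdot 3 \cdot \frac{1}{13} \cdot 15 = \left(-2\right) \frac{45}{13} = - \frac{90}{13} \approx -6.9231$)
$g - 6986 = - \frac{90}{13} - 6986 = - \frac{90908}{13}$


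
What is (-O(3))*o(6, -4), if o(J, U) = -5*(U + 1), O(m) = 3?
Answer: -45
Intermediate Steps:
o(J, U) = -5 - 5*U (o(J, U) = -5*(1 + U) = -5 - 5*U)
(-O(3))*o(6, -4) = (-1*3)*(-5 - 5*(-4)) = -3*(-5 + 20) = -3*15 = -45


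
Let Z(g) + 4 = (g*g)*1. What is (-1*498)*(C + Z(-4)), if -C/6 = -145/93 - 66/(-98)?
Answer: -13097400/1519 ≈ -8622.4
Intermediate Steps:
C = 8072/1519 (C = -6*(-145/93 - 66/(-98)) = -6*(-145*1/93 - 66*(-1/98)) = -6*(-145/93 + 33/49) = -6*(-4036/4557) = 8072/1519 ≈ 5.3140)
Z(g) = -4 + g² (Z(g) = -4 + (g*g)*1 = -4 + g²*1 = -4 + g²)
(-1*498)*(C + Z(-4)) = (-1*498)*(8072/1519 + (-4 + (-4)²)) = -498*(8072/1519 + (-4 + 16)) = -498*(8072/1519 + 12) = -498*26300/1519 = -13097400/1519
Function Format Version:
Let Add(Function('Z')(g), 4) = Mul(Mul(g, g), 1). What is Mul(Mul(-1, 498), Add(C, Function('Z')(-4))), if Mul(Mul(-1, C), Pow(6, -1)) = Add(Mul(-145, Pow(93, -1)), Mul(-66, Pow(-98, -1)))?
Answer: Rational(-13097400, 1519) ≈ -8622.4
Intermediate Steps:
C = Rational(8072, 1519) (C = Mul(-6, Add(Mul(-145, Pow(93, -1)), Mul(-66, Pow(-98, -1)))) = Mul(-6, Add(Mul(-145, Rational(1, 93)), Mul(-66, Rational(-1, 98)))) = Mul(-6, Add(Rational(-145, 93), Rational(33, 49))) = Mul(-6, Rational(-4036, 4557)) = Rational(8072, 1519) ≈ 5.3140)
Function('Z')(g) = Add(-4, Pow(g, 2)) (Function('Z')(g) = Add(-4, Mul(Mul(g, g), 1)) = Add(-4, Mul(Pow(g, 2), 1)) = Add(-4, Pow(g, 2)))
Mul(Mul(-1, 498), Add(C, Function('Z')(-4))) = Mul(Mul(-1, 498), Add(Rational(8072, 1519), Add(-4, Pow(-4, 2)))) = Mul(-498, Add(Rational(8072, 1519), Add(-4, 16))) = Mul(-498, Add(Rational(8072, 1519), 12)) = Mul(-498, Rational(26300, 1519)) = Rational(-13097400, 1519)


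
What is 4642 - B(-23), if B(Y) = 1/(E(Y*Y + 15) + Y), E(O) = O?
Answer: 2418481/521 ≈ 4642.0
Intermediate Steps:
B(Y) = 1/(15 + Y + Y**2) (B(Y) = 1/((Y*Y + 15) + Y) = 1/((Y**2 + 15) + Y) = 1/((15 + Y**2) + Y) = 1/(15 + Y + Y**2))
4642 - B(-23) = 4642 - 1/(15 - 23 + (-23)**2) = 4642 - 1/(15 - 23 + 529) = 4642 - 1/521 = 2418481/521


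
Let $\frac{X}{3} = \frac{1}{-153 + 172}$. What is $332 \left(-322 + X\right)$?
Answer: $- \frac{2030180}{19} \approx -1.0685 \cdot 10^{5}$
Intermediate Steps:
$X = \frac{3}{19}$ ($X = \frac{3}{-153 + 172} = \frac{3}{19} \approx 0.15789$)
$332 \left(-322 + X\right) = 332 \left(-322 + \frac{3}{19}\right) = 332 \left(- \frac{6115}{19}\right) = - \frac{2030180}{19}$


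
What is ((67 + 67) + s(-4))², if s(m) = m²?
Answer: 22500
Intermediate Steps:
((67 + 67) + s(-4))² = ((67 + 67) + (-4)²)² = (134 + 16)² = 150² = 22500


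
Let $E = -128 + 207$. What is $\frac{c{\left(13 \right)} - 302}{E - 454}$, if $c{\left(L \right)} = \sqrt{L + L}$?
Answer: $\frac{302}{375} - \frac{\sqrt{26}}{375} \approx 0.79174$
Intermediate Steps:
$c{\left(L \right)} = \sqrt{2} \sqrt{L}$ ($c{\left(L \right)} = \sqrt{2 L} = \sqrt{2} \sqrt{L}$)
$E = 79$
$\frac{c{\left(13 \right)} - 302}{E - 454} = \frac{\sqrt{2} \sqrt{13} - 302}{79 - 454} = \frac{\sqrt{26} - 302}{-375} = \left(-302 + \sqrt{26}\right) \left(- \frac{1}{375}\right) = \frac{302}{375} - \frac{\sqrt{26}}{375}$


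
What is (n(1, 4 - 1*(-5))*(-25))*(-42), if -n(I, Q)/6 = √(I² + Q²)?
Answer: -6300*√82 ≈ -57049.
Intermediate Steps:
n(I, Q) = -6*√(I² + Q²)
(n(1, 4 - 1*(-5))*(-25))*(-42) = (-6*√(1² + (4 - 1*(-5))²)*(-25))*(-42) = (-6*√(1 + (4 + 5)²)*(-25))*(-42) = (-6*√(1 + 9²)*(-25))*(-42) = (-6*√(1 + 81)*(-25))*(-42) = (-6*√82*(-25))*(-42) = (150*√82)*(-42) = -6300*√82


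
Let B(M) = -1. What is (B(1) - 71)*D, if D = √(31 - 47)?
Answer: -288*I ≈ -288.0*I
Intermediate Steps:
D = 4*I (D = √(-16) = 4*I ≈ 4.0*I)
(B(1) - 71)*D = (-1 - 71)*(4*I) = -288*I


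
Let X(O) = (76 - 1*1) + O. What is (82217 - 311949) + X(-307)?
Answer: -229964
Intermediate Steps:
X(O) = 75 + O (X(O) = (76 - 1) + O = 75 + O)
(82217 - 311949) + X(-307) = (82217 - 311949) + (75 - 307) = -229732 - 232 = -229964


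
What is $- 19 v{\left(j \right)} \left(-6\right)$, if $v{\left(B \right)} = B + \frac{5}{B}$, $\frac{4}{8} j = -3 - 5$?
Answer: $- \frac{14877}{8} \approx -1859.6$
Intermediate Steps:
$j = -16$ ($j = 2 \left(-3 - 5\right) = 2 \left(-8\right) = -16$)
$- 19 v{\left(j \right)} \left(-6\right) = - 19 \left(-16 + \frac{5}{-16}\right) \left(-6\right) = - 19 \left(-16 + 5 \left(- \frac{1}{16}\right)\right) \left(-6\right) = - 19 \left(-16 - \frac{5}{16}\right) \left(-6\right) = \left(-19\right) \left(- \frac{261}{16}\right) \left(-6\right) = \frac{4959}{16} \left(-6\right) = - \frac{14877}{8}$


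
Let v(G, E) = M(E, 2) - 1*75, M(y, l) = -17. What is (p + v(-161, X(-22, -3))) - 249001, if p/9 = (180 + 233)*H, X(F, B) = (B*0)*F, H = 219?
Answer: 564930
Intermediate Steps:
X(F, B) = 0 (X(F, B) = 0*F = 0)
p = 814023 (p = 9*((180 + 233)*219) = 9*(413*219) = 9*90447 = 814023)
v(G, E) = -92 (v(G, E) = -17 - 1*75 = -17 - 75 = -92)
(p + v(-161, X(-22, -3))) - 249001 = (814023 - 92) - 249001 = 813931 - 249001 = 564930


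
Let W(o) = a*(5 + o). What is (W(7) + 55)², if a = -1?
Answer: 1849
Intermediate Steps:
W(o) = -5 - o (W(o) = -(5 + o) = -5 - o)
(W(7) + 55)² = ((-5 - 1*7) + 55)² = ((-5 - 7) + 55)² = (-12 + 55)² = 43² = 1849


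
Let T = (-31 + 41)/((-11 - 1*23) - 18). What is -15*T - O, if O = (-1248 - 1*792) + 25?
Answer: 52465/26 ≈ 2017.9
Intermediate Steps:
T = -5/26 (T = 10/((-11 - 23) - 18) = 10/(-34 - 18) = 10/(-52) = 10*(-1/52) = -5/26 ≈ -0.19231)
O = -2015 (O = (-1248 - 792) + 25 = -2040 + 25 = -2015)
-15*T - O = -15*(-5/26) - 1*(-2015) = 75/26 + 2015 = 52465/26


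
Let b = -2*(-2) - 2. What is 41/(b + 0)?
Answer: 41/2 ≈ 20.500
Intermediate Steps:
b = 2 (b = 4 - 2 = 2)
41/(b + 0) = 41/(2 + 0) = 41/2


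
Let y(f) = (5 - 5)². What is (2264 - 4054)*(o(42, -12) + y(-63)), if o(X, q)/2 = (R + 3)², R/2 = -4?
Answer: -89500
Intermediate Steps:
R = -8 (R = 2*(-4) = -8)
y(f) = 0 (y(f) = 0² = 0)
o(X, q) = 50 (o(X, q) = 2*(-8 + 3)² = 2*(-5)² = 2*25 = 50)
(2264 - 4054)*(o(42, -12) + y(-63)) = (2264 - 4054)*(50 + 0) = -1790*50 = -89500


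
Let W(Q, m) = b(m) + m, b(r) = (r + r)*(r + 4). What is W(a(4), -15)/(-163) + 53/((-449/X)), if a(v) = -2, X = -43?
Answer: 230042/73187 ≈ 3.1432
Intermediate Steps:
b(r) = 2*r*(4 + r) (b(r) = (2*r)*(4 + r) = 2*r*(4 + r))
W(Q, m) = m + 2*m*(4 + m) (W(Q, m) = 2*m*(4 + m) + m = m + 2*m*(4 + m))
W(a(4), -15)/(-163) + 53/((-449/X)) = -15*(9 + 2*(-15))/(-163) + 53/((-449/(-43))) = -15*(9 - 30)*(-1/163) + 53/((-449*(-1/43))) = -15*(-21)*(-1/163) + 53/(449/43) = 315*(-1/163) + 53*(43/449) = -315/163 + 2279/449 = 230042/73187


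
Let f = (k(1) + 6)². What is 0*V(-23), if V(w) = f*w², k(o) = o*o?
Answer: 0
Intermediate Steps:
k(o) = o²
f = 49 (f = (1² + 6)² = (1 + 6)² = 7² = 49)
V(w) = 49*w²
0*V(-23) = 0*(49*(-23)²) = 0*(49*529) = 0*25921 = 0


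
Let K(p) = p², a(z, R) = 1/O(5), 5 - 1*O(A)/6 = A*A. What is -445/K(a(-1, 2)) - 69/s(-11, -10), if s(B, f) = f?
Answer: -64079931/10 ≈ -6.4080e+6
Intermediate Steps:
O(A) = 30 - 6*A² (O(A) = 30 - 6*A*A = 30 - 6*A²)
a(z, R) = -1/120 (a(z, R) = 1/(30 - 6*5²) = 1/(30 - 6*25) = 1/(30 - 150) = 1/(-120) = 1*(-1/120) = -1/120)
-445/K(a(-1, 2)) - 69/s(-11, -10) = -445/((-1/120)²) - 69/(-10) = -445/1/14400 - 69*(-⅒) = -445*14400 + 69/10 = -6408000 + 69/10 = -64079931/10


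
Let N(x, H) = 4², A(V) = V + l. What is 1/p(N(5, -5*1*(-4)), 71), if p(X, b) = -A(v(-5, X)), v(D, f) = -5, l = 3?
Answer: ½ ≈ 0.50000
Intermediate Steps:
A(V) = 3 + V (A(V) = V + 3 = 3 + V)
N(x, H) = 16
p(X, b) = 2 (p(X, b) = -(3 - 5) = -1*(-2) = 2)
1/p(N(5, -5*1*(-4)), 71) = 1/2 = ½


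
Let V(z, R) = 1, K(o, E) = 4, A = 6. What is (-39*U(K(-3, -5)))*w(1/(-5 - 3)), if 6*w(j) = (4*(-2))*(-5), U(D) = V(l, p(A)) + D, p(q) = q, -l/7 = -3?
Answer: -1300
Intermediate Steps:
l = 21 (l = -7*(-3) = 21)
U(D) = 1 + D
w(j) = 20/3 (w(j) = ((4*(-2))*(-5))/6 = (-8*(-5))/6 = (⅙)*40 = 20/3)
(-39*U(K(-3, -5)))*w(1/(-5 - 3)) = -39*(1 + 4)*(20/3) = -39*5*(20/3) = -195*20/3 = -1300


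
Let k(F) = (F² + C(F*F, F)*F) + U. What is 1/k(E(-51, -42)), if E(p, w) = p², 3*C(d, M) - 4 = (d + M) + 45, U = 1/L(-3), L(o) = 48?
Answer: 48/281975616865 ≈ 1.7023e-10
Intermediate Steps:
U = 1/48 ≈ 0.020833
C(d, M) = 49/3 + M/3 + d/3 (C(d, M) = 4/3 + ((d + M) + 45)/3 = 4/3 + ((M + d) + 45)/3 = 4/3 + (45 + M + d)/3 = 4/3 + (15 + M/3 + d/3) = 49/3 + M/3 + d/3)
k(F) = 1/48 + F² + F*(49/3 + F/3 + F²/3) (k(F) = (F² + (49/3 + F/3 + (F*F)/3)*F) + 1/48 = (F² + (49/3 + F/3 + F²/3)*F) + 1/48 = (F² + F*(49/3 + F/3 + F²/3)) + 1/48 = 1/48 + F² + F*(49/3 + F/3 + F²/3))
1/k(E(-51, -42)) = 1/(1/48 + ((-51)²)³/3 + 4*((-51)²)²/3 + (49/3)*(-51)²) = 1/(1/48 + (⅓)*2601³ + (4/3)*2601² + (49/3)*2601) = 1/(1/48 + (⅓)*17596287801 + (4/3)*6765201 + 42483) = 1/(1/48 + 5865429267 + 9020268 + 42483) = 1/(281975616865/48) = 48/281975616865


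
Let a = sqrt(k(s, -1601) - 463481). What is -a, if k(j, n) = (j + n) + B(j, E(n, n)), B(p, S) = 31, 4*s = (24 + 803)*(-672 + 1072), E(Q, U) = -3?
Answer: -I*sqrt(382351) ≈ -618.35*I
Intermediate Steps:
s = 82700 (s = ((24 + 803)*(-672 + 1072))/4 = (827*400)/4 = (1/4)*330800 = 82700)
k(j, n) = 31 + j + n (k(j, n) = (j + n) + 31 = 31 + j + n)
a = I*sqrt(382351) (a = sqrt((31 + 82700 - 1601) - 463481) = sqrt(81130 - 463481) = sqrt(-382351) = I*sqrt(382351) ≈ 618.35*I)
-a = -I*sqrt(382351)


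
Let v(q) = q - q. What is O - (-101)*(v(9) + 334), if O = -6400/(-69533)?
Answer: 2345632622/69533 ≈ 33734.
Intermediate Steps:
v(q) = 0
O = 6400/69533 (O = -6400*(-1/69533) = 6400/69533 ≈ 0.092043)
O - (-101)*(v(9) + 334) = 6400/69533 - (-101)*(0 + 334) = 6400/69533 - (-101)*334 = 6400/69533 - 1*(-33734) = 6400/69533 + 33734 = 2345632622/69533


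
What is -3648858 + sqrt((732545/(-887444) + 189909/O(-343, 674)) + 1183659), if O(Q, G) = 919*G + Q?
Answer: -3648858 + sqrt(89313690269009916988040307587)/274691872486 ≈ -3.6478e+6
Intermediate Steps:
O(Q, G) = Q + 919*G
-3648858 + sqrt((732545/(-887444) + 189909/O(-343, 674)) + 1183659) = -3648858 + sqrt((732545/(-887444) + 189909/(-343 + 919*674)) + 1183659) = -3648858 + sqrt((732545*(-1/887444) + 189909/(-343 + 619406)) + 1183659) = -3648858 + sqrt((-732545/887444 + 189909/619063) + 1183659) = -3648858 + sqrt(-284957902739/549383744972 + 1183659) = -3648858 + sqrt(650282729231909809/549383744972) = -3648858 + sqrt(89313690269009916988040307587)/274691872486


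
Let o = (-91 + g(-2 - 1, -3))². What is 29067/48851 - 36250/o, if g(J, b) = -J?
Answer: -70261541/17195552 ≈ -4.0860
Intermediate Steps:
o = 7744 (o = (-91 - (-2 - 1))² = (-91 - 1*(-3))² = (-91 + 3)² = (-88)² = 7744)
29067/48851 - 36250/o = 29067/48851 - 36250/7744 = 29067*(1/48851) - 36250*1/7744 = 29067/48851 - 18125/3872 = -70261541/17195552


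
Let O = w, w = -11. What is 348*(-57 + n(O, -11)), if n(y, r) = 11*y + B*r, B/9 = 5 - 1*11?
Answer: 144768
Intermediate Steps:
O = -11
B = -54 (B = 9*(5 - 1*11) = 9*(5 - 11) = 9*(-6) = -54)
n(y, r) = -54*r + 11*y (n(y, r) = 11*y - 54*r = -54*r + 11*y)
348*(-57 + n(O, -11)) = 348*(-57 + (-54*(-11) + 11*(-11))) = 348*(-57 + (594 - 121)) = 348*(-57 + 473) = 348*416 = 144768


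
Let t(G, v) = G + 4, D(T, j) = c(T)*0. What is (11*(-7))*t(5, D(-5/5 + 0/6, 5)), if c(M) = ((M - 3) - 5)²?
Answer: -693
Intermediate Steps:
c(M) = (-8 + M)² (c(M) = ((-3 + M) - 5)² = (-8 + M)²)
D(T, j) = 0 (D(T, j) = (-8 + T)²*0 = 0)
t(G, v) = 4 + G
(11*(-7))*t(5, D(-5/5 + 0/6, 5)) = (11*(-7))*(4 + 5) = -77*9 = -693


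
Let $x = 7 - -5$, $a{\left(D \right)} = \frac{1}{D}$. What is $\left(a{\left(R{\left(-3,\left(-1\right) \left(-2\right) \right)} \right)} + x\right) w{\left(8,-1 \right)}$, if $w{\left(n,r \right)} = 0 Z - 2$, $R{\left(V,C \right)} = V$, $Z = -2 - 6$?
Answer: $- \frac{70}{3} \approx -23.333$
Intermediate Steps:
$Z = -8$ ($Z = -2 - 6 = -8$)
$w{\left(n,r \right)} = -2$ ($w{\left(n,r \right)} = 0 \left(-8\right) - 2 = 0 - 2 = -2$)
$x = 12$ ($x = 7 + 5 = 12$)
$\left(a{\left(R{\left(-3,\left(-1\right) \left(-2\right) \right)} \right)} + x\right) w{\left(8,-1 \right)} = \left(\frac{1}{-3} + 12\right) \left(-2\right) = \left(- \frac{1}{3} + 12\right) \left(-2\right) = \frac{35}{3} \left(-2\right) = - \frac{70}{3}$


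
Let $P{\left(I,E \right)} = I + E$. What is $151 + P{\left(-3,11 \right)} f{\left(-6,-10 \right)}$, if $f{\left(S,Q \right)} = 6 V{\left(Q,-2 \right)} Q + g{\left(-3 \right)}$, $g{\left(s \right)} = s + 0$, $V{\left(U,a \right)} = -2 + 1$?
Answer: $607$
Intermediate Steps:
$V{\left(U,a \right)} = -1$
$g{\left(s \right)} = s$
$f{\left(S,Q \right)} = -3 - 6 Q$ ($f{\left(S,Q \right)} = 6 \left(-1\right) Q - 3 = - 6 Q - 3 = -3 - 6 Q$)
$P{\left(I,E \right)} = E + I$
$151 + P{\left(-3,11 \right)} f{\left(-6,-10 \right)} = 151 + \left(11 - 3\right) \left(-3 - -60\right) = 151 + 8 \left(-3 + 60\right) = 151 + 8 \cdot 57 = 151 + 456 = 607$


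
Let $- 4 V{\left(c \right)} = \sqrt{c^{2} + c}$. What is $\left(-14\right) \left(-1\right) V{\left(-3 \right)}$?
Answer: $- \frac{7 \sqrt{6}}{2} \approx -8.5732$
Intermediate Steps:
$V{\left(c \right)} = - \frac{\sqrt{c + c^{2}}}{4}$ ($V{\left(c \right)} = - \frac{\sqrt{c^{2} + c}}{4} = - \frac{\sqrt{c + c^{2}}}{4}$)
$\left(-14\right) \left(-1\right) V{\left(-3 \right)} = \left(-14\right) \left(-1\right) \left(- \frac{\sqrt{- 3 \left(1 - 3\right)}}{4}\right) = 14 \left(- \frac{\sqrt{\left(-3\right) \left(-2\right)}}{4}\right) = 14 \left(- \frac{\sqrt{6}}{4}\right) = - \frac{7 \sqrt{6}}{2}$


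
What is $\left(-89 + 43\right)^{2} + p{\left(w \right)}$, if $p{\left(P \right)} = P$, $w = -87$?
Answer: $2029$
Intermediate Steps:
$\left(-89 + 43\right)^{2} + p{\left(w \right)} = \left(-89 + 43\right)^{2} - 87 = \left(-46\right)^{2} - 87 = 2116 - 87 = 2029$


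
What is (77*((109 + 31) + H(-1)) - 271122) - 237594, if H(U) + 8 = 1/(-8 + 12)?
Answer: -1994131/4 ≈ -4.9853e+5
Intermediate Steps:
H(U) = -31/4 (H(U) = -8 + 1/(-8 + 12) = -8 + 1/4 = -8 + ¼ = -31/4)
(77*((109 + 31) + H(-1)) - 271122) - 237594 = (77*((109 + 31) - 31/4) - 271122) - 237594 = (77*(140 - 31/4) - 271122) - 237594 = (77*(529/4) - 271122) - 237594 = (40733/4 - 271122) - 237594 = -1043755/4 - 237594 = -1994131/4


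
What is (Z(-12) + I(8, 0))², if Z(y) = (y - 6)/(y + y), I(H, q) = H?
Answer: 1225/16 ≈ 76.563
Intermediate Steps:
Z(y) = (-6 + y)/(2*y) (Z(y) = (-6 + y)/((2*y)) = (-6 + y)*(1/(2*y)) = (-6 + y)/(2*y))
(Z(-12) + I(8, 0))² = ((½)*(-6 - 12)/(-12) + 8)² = ((½)*(-1/12)*(-18) + 8)² = (¾ + 8)² = (35/4)² = 1225/16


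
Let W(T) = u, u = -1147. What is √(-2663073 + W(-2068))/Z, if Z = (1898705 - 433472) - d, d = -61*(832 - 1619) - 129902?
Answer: I*√666055/773564 ≈ 0.001055*I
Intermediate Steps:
W(T) = -1147
d = -81895 (d = -61*(-787) - 129902 = 48007 - 129902 = -81895)
Z = 1547128 (Z = (1898705 - 433472) - 1*(-81895) = 1465233 + 81895 = 1547128)
√(-2663073 + W(-2068))/Z = √(-2663073 - 1147)/1547128 = √(-2664220)*(1/1547128) = (2*I*√666055)*(1/1547128) = I*√666055/773564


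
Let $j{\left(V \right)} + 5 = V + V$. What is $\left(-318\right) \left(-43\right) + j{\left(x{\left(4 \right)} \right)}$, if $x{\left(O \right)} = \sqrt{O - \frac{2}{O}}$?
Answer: $13669 + \sqrt{14} \approx 13673.0$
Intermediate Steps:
$j{\left(V \right)} = -5 + 2 V$ ($j{\left(V \right)} = -5 + \left(V + V\right) = -5 + 2 V$)
$\left(-318\right) \left(-43\right) + j{\left(x{\left(4 \right)} \right)} = \left(-318\right) \left(-43\right) - \left(5 - 2 \sqrt{4 - \frac{2}{4}}\right) = 13674 - \left(5 - 2 \sqrt{4 - \frac{1}{2}}\right) = 13674 - \left(5 - 2 \sqrt{\frac{7}{2}}\right) = 13674 - \left(5 - 2 \frac{\sqrt{14}}{2}\right) = 13674 - \left(5 - \sqrt{14}\right) = 13669 + \sqrt{14}$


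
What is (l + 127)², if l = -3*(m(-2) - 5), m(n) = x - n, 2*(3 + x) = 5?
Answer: 75625/4 ≈ 18906.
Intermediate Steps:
x = -½ (x = -3 + (½)*5 = -3 + 5/2 = -½ ≈ -0.50000)
m(n) = -½ - n
l = 21/2 (l = -3*((-½ - 1*(-2)) - 5) = -3*((-½ + 2) - 5) = -3*(3/2 - 5) = -3*(-7/2) = 21/2 ≈ 10.500)
(l + 127)² = (21/2 + 127)² = (275/2)² = 75625/4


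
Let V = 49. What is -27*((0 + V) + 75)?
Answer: -3348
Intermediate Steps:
-27*((0 + V) + 75) = -27*((0 + 49) + 75) = -27*(49 + 75) = -27*124 = -3348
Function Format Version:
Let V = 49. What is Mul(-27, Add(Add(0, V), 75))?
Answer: -3348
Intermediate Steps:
Mul(-27, Add(Add(0, V), 75)) = Mul(-27, Add(Add(0, 49), 75)) = Mul(-27, Add(49, 75)) = Mul(-27, 124) = -3348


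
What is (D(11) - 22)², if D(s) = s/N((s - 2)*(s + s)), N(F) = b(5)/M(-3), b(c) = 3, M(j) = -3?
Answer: 1089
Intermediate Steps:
N(F) = -1 (N(F) = 3/(-3) = 3*(-⅓) = -1)
D(s) = -s (D(s) = s/(-1) = s*(-1) = -s)
(D(11) - 22)² = (-1*11 - 22)² = (-11 - 22)² = (-33)² = 1089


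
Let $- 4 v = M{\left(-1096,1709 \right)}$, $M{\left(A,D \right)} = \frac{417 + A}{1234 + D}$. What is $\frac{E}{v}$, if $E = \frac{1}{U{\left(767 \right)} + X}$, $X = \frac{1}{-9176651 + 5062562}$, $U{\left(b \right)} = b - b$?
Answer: $- \frac{6918722244}{97} \approx -7.1327 \cdot 10^{7}$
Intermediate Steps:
$U{\left(b \right)} = 0$
$M{\left(A,D \right)} = \frac{417 + A}{1234 + D}$
$v = \frac{679}{11772}$ ($v = - \frac{\frac{1}{1234 + 1709} \left(417 - 1096\right)}{4} = - \frac{\frac{1}{2943} \left(-679\right)}{4} = \left(- \frac{1}{4}\right) \left(- \frac{679}{2943}\right) = \frac{679}{11772} \approx 0.057679$)
$X = - \frac{1}{4114089}$ ($X = \frac{1}{-4114089} = - \frac{1}{4114089} \approx -2.4307 \cdot 10^{-7}$)
$E = -4114089$ ($E = \frac{1}{0 - \frac{1}{4114089}} = \frac{1}{- \frac{1}{4114089}} = -4114089$)
$\frac{E}{v} = - \frac{4114089}{\frac{679}{11772}} = \left(-4114089\right) \frac{11772}{679} = - \frac{6918722244}{97}$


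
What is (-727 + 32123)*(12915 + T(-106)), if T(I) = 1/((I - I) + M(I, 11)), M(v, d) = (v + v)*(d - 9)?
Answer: 42980802191/106 ≈ 4.0548e+8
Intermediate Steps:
M(v, d) = 2*v*(-9 + d) (M(v, d) = (2*v)*(-9 + d) = 2*v*(-9 + d))
T(I) = 1/(4*I) (T(I) = 1/((I - I) + 2*I*(-9 + 11)) = 1/(0 + 2*I*2) = 1/(0 + 4*I) = 1/(4*I))
(-727 + 32123)*(12915 + T(-106)) = (-727 + 32123)*(12915 + (¼)/(-106)) = 31396*(12915 + (¼)*(-1/106)) = 31396*(12915 - 1/424) = 31396*(5475959/424) = 42980802191/106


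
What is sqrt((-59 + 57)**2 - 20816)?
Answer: 22*I*sqrt(43) ≈ 144.26*I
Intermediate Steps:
sqrt((-59 + 57)**2 - 20816) = sqrt((-2)**2 - 20816) = sqrt(4 - 20816) = sqrt(-20812) = 22*I*sqrt(43)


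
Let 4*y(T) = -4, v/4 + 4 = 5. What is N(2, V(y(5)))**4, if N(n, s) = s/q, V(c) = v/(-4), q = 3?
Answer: 1/81 ≈ 0.012346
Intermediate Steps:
v = 4 (v = -16 + 4*5 = -16 + 20 = 4)
y(T) = -1 (y(T) = (1/4)*(-4) = -1)
V(c) = -1 (V(c) = 4/(-4) = 4*(-1/4) = -1)
N(n, s) = s/3
N(2, V(y(5)))**4 = ((1/3)*(-1))**4 = (-1/3)**4 = 1/81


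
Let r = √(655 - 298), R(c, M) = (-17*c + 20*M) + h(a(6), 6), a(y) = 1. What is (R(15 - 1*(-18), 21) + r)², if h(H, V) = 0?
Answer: (141 - √357)² ≈ 14910.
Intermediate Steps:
R(c, M) = -17*c + 20*M (R(c, M) = (-17*c + 20*M) + 0 = -17*c + 20*M)
r = √357 ≈ 18.894
(R(15 - 1*(-18), 21) + r)² = ((-17*(15 - 1*(-18)) + 20*21) + √357)² = ((-17*(15 + 18) + 420) + √357)² = ((-17*33 + 420) + √357)² = ((-561 + 420) + √357)² = (-141 + √357)²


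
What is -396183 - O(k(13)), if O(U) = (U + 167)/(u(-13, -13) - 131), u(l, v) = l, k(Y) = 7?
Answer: -9508363/24 ≈ -3.9618e+5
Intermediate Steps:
O(U) = -167/144 - U/144 (O(U) = (U + 167)/(-13 - 131) = (167 + U)/(-144) = (167 + U)*(-1/144) = -167/144 - U/144)
-396183 - O(k(13)) = -396183 - (-167/144 - 1/144*7) = -396183 - (-167/144 - 7/144) = -396183 - 1*(-29/24) = -396183 + 29/24 = -9508363/24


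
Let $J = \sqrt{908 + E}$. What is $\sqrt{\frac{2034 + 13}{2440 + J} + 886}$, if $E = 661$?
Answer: $\frac{\sqrt{2163887 + 886 \sqrt{1569}}}{\sqrt{2440 + \sqrt{1569}}} \approx 29.78$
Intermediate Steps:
$J = \sqrt{1569}$ ($J = \sqrt{908 + 661} = \sqrt{1569} \approx 39.611$)
$\sqrt{\frac{2034 + 13}{2440 + J} + 886} = \sqrt{\frac{2034 + 13}{2440 + \sqrt{1569}} + 886} = \sqrt{\frac{2047}{2440 + \sqrt{1569}} + 886} = \sqrt{886 + \frac{2047}{2440 + \sqrt{1569}}}$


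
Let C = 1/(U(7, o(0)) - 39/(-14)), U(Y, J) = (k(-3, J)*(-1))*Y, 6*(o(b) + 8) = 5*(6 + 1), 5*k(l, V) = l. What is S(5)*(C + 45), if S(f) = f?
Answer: 110375/489 ≈ 225.72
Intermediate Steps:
k(l, V) = l/5
o(b) = -13/6 (o(b) = -8 + (5*(6 + 1))/6 = -8 + (5*7)/6 = -8 + (⅙)*35 = -8 + 35/6 = -13/6)
U(Y, J) = 3*Y/5 (U(Y, J) = (((⅕)*(-3))*(-1))*Y = (-⅗*(-1))*Y = 3*Y/5)
C = 70/489 (C = 1/((⅗)*7 - 39/(-14)) = 1/(21/5 - 39*(-1/14)) = 1/(21/5 + 39/14) = 1/(489/70) = 70/489 ≈ 0.14315)
S(5)*(C + 45) = 5*(70/489 + 45) = 5*(22075/489) = 110375/489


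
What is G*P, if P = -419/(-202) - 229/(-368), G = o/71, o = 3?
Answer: 300675/2638928 ≈ 0.11394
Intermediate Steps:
G = 3/71 ≈ 0.042253
P = 100225/37168 (P = -419*(-1/202) - 229*(-1/368) = 419/202 + 229/368 = 100225/37168 ≈ 2.6965)
G*P = (3/71)*(100225/37168) = 300675/2638928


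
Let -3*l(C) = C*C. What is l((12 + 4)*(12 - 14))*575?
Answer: -588800/3 ≈ -1.9627e+5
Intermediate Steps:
l(C) = -C²/3 (l(C) = -C*C/3 = -C²/3)
l((12 + 4)*(12 - 14))*575 = -(12 - 14)²*(12 + 4)²/3*575 = -(16*(-2))²/3*575 = -⅓*(-32)²*575 = -⅓*1024*575 = -1024/3*575 = -588800/3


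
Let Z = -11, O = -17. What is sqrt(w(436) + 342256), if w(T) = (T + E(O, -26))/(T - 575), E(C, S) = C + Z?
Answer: 2*sqrt(1653167866)/139 ≈ 585.02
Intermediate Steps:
E(C, S) = -11 + C (E(C, S) = C - 11 = -11 + C)
w(T) = (-28 + T)/(-575 + T) (w(T) = (T + (-11 - 17))/(T - 575) = (T - 28)/(-575 + T) = (-28 + T)/(-575 + T))
sqrt(w(436) + 342256) = sqrt((-28 + 436)/(-575 + 436) + 342256) = sqrt(408/(-139) + 342256) = sqrt(-1/139*408 + 342256) = sqrt(-408/139 + 342256) = sqrt(47573176/139) = 2*sqrt(1653167866)/139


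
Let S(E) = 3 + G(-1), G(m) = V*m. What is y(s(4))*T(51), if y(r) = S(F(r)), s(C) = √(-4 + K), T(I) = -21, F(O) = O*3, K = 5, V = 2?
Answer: -21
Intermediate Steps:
G(m) = 2*m
F(O) = 3*O
S(E) = 1 (S(E) = 3 + 2*(-1) = 3 - 2 = 1)
s(C) = 1 (s(C) = √(-4 + 5) = √1 = 1)
y(r) = 1
y(s(4))*T(51) = 1*(-21) = -21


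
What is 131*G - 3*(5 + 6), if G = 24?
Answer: 3111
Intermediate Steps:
131*G - 3*(5 + 6) = 131*24 - 3*(5 + 6) = 3144 - 3*11 = 3144 - 33 = 3111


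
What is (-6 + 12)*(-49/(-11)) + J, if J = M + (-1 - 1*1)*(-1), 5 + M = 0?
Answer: 261/11 ≈ 23.727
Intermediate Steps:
M = -5 (M = -5 + 0 = -5)
J = -3 (J = -5 + (-1 - 1*1)*(-1) = -5 + (-1 - 1)*(-1) = -5 - 2*(-1) = -5 + 2 = -3)
(-6 + 12)*(-49/(-11)) + J = (-6 + 12)*(-49/(-11)) - 3 = 6*(-49*(-1/11)) - 3 = 6*(49/11) - 3 = 294/11 - 3 = 261/11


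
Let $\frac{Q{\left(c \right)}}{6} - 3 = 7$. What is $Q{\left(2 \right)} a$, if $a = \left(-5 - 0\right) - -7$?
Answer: $120$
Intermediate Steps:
$Q{\left(c \right)} = 60$ ($Q{\left(c \right)} = 18 + 6 \cdot 7 = 18 + 42 = 60$)
$a = 2$ ($a = \left(-5 + 0\right) + 7 = -5 + 7 = 2$)
$Q{\left(2 \right)} a = 60 \cdot 2 = 120$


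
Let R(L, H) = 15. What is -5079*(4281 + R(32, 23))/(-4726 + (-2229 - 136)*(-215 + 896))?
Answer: 21819384/1615291 ≈ 13.508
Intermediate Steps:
-5079*(4281 + R(32, 23))/(-4726 + (-2229 - 136)*(-215 + 896)) = -5079*(4281 + 15)/(-4726 + (-2229 - 136)*(-215 + 896)) = -5079*4296/(-4726 - 2365*681) = -5079*4296/(-4726 - 1610565) = -5079/((-1615291*1/4296)) = -5079/(-1615291/4296) = -5079*(-4296/1615291) = 21819384/1615291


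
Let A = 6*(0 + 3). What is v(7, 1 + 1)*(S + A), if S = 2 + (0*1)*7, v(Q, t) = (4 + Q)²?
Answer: 2420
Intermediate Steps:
A = 18 (A = 6*3 = 18)
S = 2 (S = 2 + 0*7 = 2 + 0 = 2)
v(7, 1 + 1)*(S + A) = (4 + 7)²*(2 + 18) = 11²*20 = 121*20 = 2420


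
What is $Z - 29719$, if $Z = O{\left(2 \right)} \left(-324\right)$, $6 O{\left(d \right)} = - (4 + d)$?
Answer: $-29395$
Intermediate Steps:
$O{\left(d \right)} = - \frac{2}{3} - \frac{d}{6}$ ($O{\left(d \right)} = \frac{\left(-1\right) \left(4 + d\right)}{6} = \frac{-4 - d}{6} = - \frac{2}{3} - \frac{d}{6}$)
$Z = 324$ ($Z = \left(- \frac{2}{3} - \frac{1}{3}\right) \left(-324\right) = \left(-1\right) \left(-324\right) = 324$)
$Z - 29719 = 324 - 29719 = -29395$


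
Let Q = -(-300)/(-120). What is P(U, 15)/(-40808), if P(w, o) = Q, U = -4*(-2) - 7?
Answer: 5/81616 ≈ 6.1263e-5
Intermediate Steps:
U = 1 (U = 8 - 7 = 1)
Q = -5/2 (Q = -(-300)*(-1)/120 = -1*5/2 = -5/2 ≈ -2.5000)
P(w, o) = -5/2
P(U, 15)/(-40808) = -5/2/(-40808) = -5/2*(-1/40808) = 5/81616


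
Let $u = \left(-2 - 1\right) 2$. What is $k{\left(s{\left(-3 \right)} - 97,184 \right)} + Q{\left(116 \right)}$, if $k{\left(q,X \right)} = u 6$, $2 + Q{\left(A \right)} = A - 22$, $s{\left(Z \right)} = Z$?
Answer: $56$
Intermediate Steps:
$Q{\left(A \right)} = -24 + A$ ($Q{\left(A \right)} = -2 + \left(A - 22\right) = -2 + \left(-22 + A\right) = -24 + A$)
$u = -6$ ($u = \left(-3\right) 2 = -6$)
$k{\left(q,X \right)} = -36$ ($k{\left(q,X \right)} = \left(-6\right) 6 = -36$)
$k{\left(s{\left(-3 \right)} - 97,184 \right)} + Q{\left(116 \right)} = -36 + \left(-24 + 116\right) = -36 + 92 = 56$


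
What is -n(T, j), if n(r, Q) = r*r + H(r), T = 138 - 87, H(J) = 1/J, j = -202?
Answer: -132652/51 ≈ -2601.0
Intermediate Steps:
T = 51
n(r, Q) = 1/r + r² (n(r, Q) = r*r + 1/r = r² + 1/r = 1/r + r²)
-n(T, j) = -(1 + 51³)/51 = -(1 + 132651)/51 = -132652/51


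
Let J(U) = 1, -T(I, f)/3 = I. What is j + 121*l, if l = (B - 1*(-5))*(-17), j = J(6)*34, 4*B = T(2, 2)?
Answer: -14331/2 ≈ -7165.5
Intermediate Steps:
T(I, f) = -3*I
B = -3/2 (B = (-3*2)/4 = (¼)*(-6) = -3/2 ≈ -1.5000)
j = 34 (j = 1*34 = 34)
l = -119/2 (l = (-3/2 - 1*(-5))*(-17) = (-3/2 + 5)*(-17) = (7/2)*(-17) = -119/2 ≈ -59.500)
j + 121*l = 34 + 121*(-119/2) = 34 - 14399/2 = -14331/2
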